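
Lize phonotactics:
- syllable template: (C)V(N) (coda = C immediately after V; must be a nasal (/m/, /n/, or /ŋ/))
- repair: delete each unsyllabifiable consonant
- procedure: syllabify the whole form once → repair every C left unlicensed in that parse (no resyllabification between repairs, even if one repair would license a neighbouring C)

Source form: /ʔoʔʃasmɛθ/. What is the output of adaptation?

The consonants /ʔ/, /s/, /θ/ cannot be parsed into a legal (C)V(N) syllable (only a nasal (/m/, /n/, or /ŋ/) is licensed in coda position; onsets are limited to one consonant).
Deletion applies to /ʔ/, /s/, /θ/.

ʔoʃamɛ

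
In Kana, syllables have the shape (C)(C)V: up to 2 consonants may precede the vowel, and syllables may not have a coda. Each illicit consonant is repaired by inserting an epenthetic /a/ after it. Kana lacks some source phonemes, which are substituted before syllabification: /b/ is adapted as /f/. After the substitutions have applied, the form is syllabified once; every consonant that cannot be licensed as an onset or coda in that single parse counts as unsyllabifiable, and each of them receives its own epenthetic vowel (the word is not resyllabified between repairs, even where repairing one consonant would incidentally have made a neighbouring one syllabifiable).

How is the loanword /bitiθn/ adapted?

fitiθana

Substitution: /b/ → /f/, giving /fitiθn/.
The consonants /θ/, /n/ cannot be parsed into a legal (C)(C)V syllable (no codas are permitted; onsets may contain at most 2 consonants).
Each unlicensed consonant becomes the onset of a new syllable: /θ/ → /θa/, /n/ → /na/.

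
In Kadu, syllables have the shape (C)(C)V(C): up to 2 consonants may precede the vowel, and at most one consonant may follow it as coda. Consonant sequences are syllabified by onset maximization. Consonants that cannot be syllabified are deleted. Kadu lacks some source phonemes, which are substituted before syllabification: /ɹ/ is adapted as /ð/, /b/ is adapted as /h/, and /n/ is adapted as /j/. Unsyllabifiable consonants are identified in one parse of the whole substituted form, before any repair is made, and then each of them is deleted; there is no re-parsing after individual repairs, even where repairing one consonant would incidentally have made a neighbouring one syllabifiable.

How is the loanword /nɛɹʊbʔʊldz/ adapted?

jɛðʊhʔʊl

Substitution: /n/ → /j/, /ɹ/ → /ð/, /b/ → /h/, giving /jɛðʊhʔʊldz/.
Syllabifying with onset maximization leaves /d/, /z/ stranded (at most one coda consonant is licensed; onsets may contain at most 2 consonants).
Deleting the stranded consonants removes /d/, /z/.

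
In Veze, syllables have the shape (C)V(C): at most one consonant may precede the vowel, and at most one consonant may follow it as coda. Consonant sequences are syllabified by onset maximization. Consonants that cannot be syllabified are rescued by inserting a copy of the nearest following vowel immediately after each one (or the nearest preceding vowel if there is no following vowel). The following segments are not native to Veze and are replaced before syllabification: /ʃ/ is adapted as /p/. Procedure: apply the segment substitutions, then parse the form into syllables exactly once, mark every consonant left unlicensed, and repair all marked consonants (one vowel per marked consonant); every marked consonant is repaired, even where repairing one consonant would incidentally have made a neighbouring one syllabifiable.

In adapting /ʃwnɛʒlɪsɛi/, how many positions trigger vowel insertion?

2

After substitution the input is /pwnɛʒlɪsɛi/.
The unsyllabifiable consonants are /p/, /w/; each receives one epenthetic vowel.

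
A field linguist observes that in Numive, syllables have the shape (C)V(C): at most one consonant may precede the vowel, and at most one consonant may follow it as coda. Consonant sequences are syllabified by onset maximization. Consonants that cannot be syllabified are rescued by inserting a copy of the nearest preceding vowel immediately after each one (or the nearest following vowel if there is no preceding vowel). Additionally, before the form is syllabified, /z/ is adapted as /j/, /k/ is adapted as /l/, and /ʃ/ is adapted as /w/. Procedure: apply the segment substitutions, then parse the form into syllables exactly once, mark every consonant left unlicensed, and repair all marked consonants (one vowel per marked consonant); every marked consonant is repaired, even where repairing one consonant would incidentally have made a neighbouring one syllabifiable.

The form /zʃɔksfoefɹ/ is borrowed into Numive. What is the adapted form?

Substitution: /z/ → /j/, /ʃ/ → /w/, /k/ → /l/, giving /jwɔlsfoefɹ/.
The consonants /j/, /s/, /ɹ/ cannot be parsed into a legal (C)V(C) syllable (at most one coda consonant is licensed; onsets are limited to one consonant).
Epenthesis after each stranded consonant: /j/ → /jɔ/, /s/ → /sɔ/, /ɹ/ → /ɹe/.

jɔwɔlsɔfoefɹe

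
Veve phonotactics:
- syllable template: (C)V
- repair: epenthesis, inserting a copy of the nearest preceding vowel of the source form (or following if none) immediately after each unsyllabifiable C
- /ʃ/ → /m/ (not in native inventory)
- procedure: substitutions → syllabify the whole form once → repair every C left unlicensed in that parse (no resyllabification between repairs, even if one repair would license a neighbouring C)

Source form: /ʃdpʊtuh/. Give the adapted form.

mʊdʊpʊtuhu

Substitution: /ʃ/ → /m/, giving /mdpʊtuh/.
The consonants /m/, /d/, /h/ cannot be parsed into a legal (C)V syllable (no codas are permitted; onsets are limited to one consonant).
Each unlicensed consonant becomes the onset of a new syllable: /m/ → /mʊ/, /d/ → /dʊ/, /h/ → /hu/.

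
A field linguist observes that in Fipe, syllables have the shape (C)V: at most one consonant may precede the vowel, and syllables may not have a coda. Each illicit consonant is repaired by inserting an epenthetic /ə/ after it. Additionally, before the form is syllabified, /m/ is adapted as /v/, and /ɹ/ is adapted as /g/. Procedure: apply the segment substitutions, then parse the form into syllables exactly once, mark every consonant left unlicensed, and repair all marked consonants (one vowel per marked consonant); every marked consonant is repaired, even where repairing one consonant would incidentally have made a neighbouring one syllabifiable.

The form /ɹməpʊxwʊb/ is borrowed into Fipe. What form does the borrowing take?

Substitution: /ɹ/ → /g/, /m/ → /v/, giving /gvəpʊxwʊb/.
Syllabifying with onset maximization leaves /g/, /x/, /b/ stranded (no codas are permitted; onsets are limited to one consonant).
Each unlicensed consonant becomes the onset of a new syllable: /g/ → /gə/, /x/ → /xə/, /b/ → /bə/.

gəvəpʊxəwʊbə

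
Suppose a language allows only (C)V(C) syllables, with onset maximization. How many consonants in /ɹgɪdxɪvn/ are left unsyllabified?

2

Syllabifying with onset maximization leaves /ɹ/, /n/ stranded (at most one coda consonant is licensed; onsets are limited to one consonant).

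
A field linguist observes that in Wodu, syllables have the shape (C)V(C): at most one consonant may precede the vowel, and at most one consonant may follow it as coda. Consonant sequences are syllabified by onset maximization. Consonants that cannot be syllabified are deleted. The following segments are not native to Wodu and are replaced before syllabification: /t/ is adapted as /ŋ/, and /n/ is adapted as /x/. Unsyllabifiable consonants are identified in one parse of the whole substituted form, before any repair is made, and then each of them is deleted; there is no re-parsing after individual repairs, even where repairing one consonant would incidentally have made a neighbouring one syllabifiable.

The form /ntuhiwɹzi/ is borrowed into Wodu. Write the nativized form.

Substitution: /n/ → /x/, /t/ → /ŋ/, giving /xŋuhiwɹzi/.
Syllabifying with onset maximization leaves /x/, /ɹ/ stranded (at most one coda consonant is licensed; onsets are limited to one consonant).
Deletion applies to /x/, /ɹ/.

ŋuhiwzi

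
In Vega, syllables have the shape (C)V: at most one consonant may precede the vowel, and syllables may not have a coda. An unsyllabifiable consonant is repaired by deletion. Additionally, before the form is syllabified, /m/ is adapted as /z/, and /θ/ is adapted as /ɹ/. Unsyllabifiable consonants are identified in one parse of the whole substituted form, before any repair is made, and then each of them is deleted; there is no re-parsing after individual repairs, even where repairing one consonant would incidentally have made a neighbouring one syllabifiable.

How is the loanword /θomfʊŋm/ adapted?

ɹofʊ

Substitution: /θ/ → /ɹ/, /m/ → /z/, giving /ɹozfʊŋz/.
Under (C)V, the unsyllabifiable consonants are /z/, /ŋ/, /z/ (no codas are permitted; onsets are limited to one consonant).
Deleting the stranded consonants removes /z/, /ŋ/, /z/.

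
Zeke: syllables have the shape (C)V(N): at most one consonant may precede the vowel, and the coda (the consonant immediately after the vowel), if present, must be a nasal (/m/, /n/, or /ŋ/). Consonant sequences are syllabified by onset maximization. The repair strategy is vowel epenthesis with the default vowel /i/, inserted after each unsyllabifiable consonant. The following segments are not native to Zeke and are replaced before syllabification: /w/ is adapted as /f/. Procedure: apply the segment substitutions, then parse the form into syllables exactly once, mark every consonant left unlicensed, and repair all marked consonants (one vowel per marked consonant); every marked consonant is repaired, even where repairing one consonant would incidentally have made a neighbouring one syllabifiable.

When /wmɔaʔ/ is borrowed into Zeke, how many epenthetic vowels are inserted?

After substitution the input is /fmɔaʔ/.
The unsyllabifiable consonants are /f/, /ʔ/; each receives one epenthetic vowel.

2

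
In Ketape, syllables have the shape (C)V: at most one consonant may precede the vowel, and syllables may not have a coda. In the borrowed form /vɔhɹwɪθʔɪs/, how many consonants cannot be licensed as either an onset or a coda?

Syllabifying with onset maximization leaves /h/, /ɹ/, /θ/, /s/ stranded (no codas are permitted; onsets are limited to one consonant).

4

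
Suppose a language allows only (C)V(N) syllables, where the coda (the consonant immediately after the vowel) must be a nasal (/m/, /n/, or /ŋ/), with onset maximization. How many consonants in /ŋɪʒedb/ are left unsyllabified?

2

Syllabifying with onset maximization leaves /d/, /b/ stranded (only a nasal (/m/, /n/, or /ŋ/) is licensed in coda position; onsets are limited to one consonant).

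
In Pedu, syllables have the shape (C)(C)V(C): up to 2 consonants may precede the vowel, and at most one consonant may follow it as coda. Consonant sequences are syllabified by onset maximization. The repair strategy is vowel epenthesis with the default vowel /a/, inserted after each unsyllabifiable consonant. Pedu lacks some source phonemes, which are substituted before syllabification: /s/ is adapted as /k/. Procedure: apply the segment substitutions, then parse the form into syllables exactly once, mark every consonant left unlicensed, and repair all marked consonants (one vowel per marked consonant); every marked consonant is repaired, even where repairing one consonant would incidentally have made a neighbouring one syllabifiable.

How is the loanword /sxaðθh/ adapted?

kxaðθaha

Substitution: /s/ → /k/, giving /kxaðθh/.
The consonants /θ/, /h/ cannot be parsed into a legal (C)(C)V(C) syllable (at most one coda consonant is licensed; onsets may contain at most 2 consonants).
Epenthesis after each stranded consonant: /θ/ → /θa/, /h/ → /ha/.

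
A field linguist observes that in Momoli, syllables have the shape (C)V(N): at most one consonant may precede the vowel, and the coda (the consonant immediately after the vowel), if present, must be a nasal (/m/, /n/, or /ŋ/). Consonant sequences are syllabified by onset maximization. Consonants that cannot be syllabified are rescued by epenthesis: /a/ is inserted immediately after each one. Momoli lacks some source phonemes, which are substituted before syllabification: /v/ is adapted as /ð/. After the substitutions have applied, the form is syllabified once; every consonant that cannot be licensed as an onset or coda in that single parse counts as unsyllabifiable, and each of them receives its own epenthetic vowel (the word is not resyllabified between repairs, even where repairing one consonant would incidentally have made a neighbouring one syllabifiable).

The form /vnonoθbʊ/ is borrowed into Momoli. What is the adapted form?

Substitution: /v/ → /ð/, giving /ðnonoθbʊ/.
The consonants /ð/, /θ/ cannot be parsed into a legal (C)V(N) syllable (only a nasal (/m/, /n/, or /ŋ/) is licensed in coda position; onsets are limited to one consonant).
Inserting the epenthetic vowel yields /ð/ → /ða/, /θ/ → /θa/.

ðanonoθabʊ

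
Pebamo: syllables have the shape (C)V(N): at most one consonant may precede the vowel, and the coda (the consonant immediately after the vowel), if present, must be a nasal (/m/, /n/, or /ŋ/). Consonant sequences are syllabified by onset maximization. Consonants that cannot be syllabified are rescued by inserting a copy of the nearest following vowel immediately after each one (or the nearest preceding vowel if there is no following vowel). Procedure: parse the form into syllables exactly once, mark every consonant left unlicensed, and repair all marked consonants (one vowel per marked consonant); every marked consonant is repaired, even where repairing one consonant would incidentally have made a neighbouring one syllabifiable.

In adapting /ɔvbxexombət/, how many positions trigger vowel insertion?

The unsyllabifiable consonants are /v/, /b/, /t/; each receives one epenthetic vowel.

3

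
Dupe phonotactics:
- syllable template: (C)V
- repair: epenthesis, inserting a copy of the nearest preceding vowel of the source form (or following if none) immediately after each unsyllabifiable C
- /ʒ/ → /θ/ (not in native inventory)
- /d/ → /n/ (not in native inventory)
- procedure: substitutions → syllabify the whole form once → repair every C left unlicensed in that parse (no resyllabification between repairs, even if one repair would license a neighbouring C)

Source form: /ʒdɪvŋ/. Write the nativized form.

θɪnɪvɪŋɪ

Substitution: /ʒ/ → /θ/, /d/ → /n/, giving /θnɪvŋ/.
The consonants /θ/, /v/, /ŋ/ cannot be parsed into a legal (C)V syllable (no codas are permitted; onsets are limited to one consonant).
Each unlicensed consonant becomes the onset of a new syllable: /θ/ → /θɪ/, /v/ → /vɪ/, /ŋ/ → /ŋɪ/.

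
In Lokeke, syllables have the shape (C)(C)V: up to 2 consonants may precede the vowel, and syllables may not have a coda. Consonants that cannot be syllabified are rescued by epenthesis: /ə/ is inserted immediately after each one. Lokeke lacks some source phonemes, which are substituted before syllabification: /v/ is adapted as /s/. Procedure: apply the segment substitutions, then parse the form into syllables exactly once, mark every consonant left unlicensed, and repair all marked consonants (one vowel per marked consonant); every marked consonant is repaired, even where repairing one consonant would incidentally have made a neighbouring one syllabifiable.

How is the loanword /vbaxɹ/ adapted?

Substitution: /v/ → /s/, giving /sbaxɹ/.
The consonants /x/, /ɹ/ cannot be parsed into a legal (C)(C)V syllable (no codas are permitted; onsets may contain at most 2 consonants).
Each unlicensed consonant becomes the onset of a new syllable: /x/ → /xə/, /ɹ/ → /ɹə/.

sbaxəɹə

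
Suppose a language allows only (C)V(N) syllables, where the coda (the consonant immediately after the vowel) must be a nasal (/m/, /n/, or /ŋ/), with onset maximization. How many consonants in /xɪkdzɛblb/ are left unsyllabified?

5

Under (C)V(N), the unsyllabifiable consonants are /k/, /d/, /b/, /l/, /b/ (only a nasal (/m/, /n/, or /ŋ/) is licensed in coda position; onsets are limited to one consonant).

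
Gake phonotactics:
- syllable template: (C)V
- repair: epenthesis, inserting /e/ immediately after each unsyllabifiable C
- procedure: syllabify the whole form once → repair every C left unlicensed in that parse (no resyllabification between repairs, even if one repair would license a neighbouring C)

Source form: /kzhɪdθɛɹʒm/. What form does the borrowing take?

kezehɪdeθɛɹeʒeme

The consonants /k/, /z/, /d/, /ɹ/, /ʒ/, /m/ cannot be parsed into a legal (C)V syllable (no codas are permitted; onsets are limited to one consonant).
Epenthesis after each stranded consonant: /k/ → /ke/, /z/ → /ze/, /d/ → /de/, /ɹ/ → /ɹe/, /ʒ/ → /ʒe/, /m/ → /me/.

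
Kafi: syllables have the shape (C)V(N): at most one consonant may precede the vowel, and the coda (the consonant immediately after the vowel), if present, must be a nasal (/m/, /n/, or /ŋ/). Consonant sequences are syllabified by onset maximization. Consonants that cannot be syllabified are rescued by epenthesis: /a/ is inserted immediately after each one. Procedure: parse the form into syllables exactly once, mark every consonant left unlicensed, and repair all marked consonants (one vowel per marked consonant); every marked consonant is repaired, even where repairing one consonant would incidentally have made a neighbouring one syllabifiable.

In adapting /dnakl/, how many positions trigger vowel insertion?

3

The unsyllabifiable consonants are /d/, /k/, /l/; each receives one epenthetic vowel.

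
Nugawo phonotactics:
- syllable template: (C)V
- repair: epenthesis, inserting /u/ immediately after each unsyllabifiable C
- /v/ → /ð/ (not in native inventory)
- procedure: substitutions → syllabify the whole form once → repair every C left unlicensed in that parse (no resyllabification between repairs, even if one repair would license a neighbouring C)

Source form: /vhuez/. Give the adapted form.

ðuhuezu

Substitution: /v/ → /ð/, giving /ðhuez/.
Syllabifying with onset maximization leaves /ð/, /z/ stranded (no codas are permitted; onsets are limited to one consonant).
Each unlicensed consonant becomes the onset of a new syllable: /ð/ → /ðu/, /z/ → /zu/.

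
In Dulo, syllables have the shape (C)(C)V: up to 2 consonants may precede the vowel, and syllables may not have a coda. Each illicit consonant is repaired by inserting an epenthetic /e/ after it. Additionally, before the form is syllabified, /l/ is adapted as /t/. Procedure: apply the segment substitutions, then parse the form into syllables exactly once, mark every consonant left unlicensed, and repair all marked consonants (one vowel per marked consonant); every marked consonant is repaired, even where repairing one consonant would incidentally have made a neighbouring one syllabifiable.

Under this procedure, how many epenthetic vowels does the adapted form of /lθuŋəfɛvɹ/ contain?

2

After substitution the input is /tθuŋəfɛvɹ/.
The unsyllabifiable consonants are /v/, /ɹ/; each receives one epenthetic vowel.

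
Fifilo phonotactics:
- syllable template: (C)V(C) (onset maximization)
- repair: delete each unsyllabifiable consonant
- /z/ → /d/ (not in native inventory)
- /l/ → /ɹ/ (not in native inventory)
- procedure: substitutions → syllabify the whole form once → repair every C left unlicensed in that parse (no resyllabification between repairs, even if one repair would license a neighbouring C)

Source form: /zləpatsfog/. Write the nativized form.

ɹəpatfog

Substitution: /z/ → /d/, /l/ → /ɹ/, giving /dɹəpatsfog/.
Under (C)V(C), the unsyllabifiable consonants are /d/, /s/ (at most one coda consonant is licensed; onsets are limited to one consonant).
Deletion applies to /d/, /s/.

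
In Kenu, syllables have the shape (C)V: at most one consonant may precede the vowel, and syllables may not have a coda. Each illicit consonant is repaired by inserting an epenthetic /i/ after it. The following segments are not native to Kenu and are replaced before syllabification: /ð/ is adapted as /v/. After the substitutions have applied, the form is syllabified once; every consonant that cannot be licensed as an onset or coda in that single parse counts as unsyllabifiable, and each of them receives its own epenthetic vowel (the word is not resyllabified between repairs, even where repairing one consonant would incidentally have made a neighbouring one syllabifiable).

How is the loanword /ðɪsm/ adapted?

vɪsimi

Substitution: /ð/ → /v/, giving /vɪsm/.
The consonants /s/, /m/ cannot be parsed into a legal (C)V syllable (no codas are permitted; onsets are limited to one consonant).
Each unlicensed consonant becomes the onset of a new syllable: /s/ → /si/, /m/ → /mi/.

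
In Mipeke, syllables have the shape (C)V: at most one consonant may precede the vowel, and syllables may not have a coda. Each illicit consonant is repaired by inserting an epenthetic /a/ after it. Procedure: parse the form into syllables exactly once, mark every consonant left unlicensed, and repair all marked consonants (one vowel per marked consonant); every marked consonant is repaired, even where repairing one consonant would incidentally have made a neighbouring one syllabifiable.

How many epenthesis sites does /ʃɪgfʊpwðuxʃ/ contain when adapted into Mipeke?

5

The unsyllabifiable consonants are /g/, /p/, /w/, /x/, /ʃ/; each receives one epenthetic vowel.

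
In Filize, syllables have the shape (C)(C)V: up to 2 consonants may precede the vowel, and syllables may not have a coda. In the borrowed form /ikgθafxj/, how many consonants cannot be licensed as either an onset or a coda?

The consonants /k/, /f/, /x/, /j/ cannot be parsed into a legal (C)(C)V syllable (no codas are permitted; onsets may contain at most 2 consonants).

4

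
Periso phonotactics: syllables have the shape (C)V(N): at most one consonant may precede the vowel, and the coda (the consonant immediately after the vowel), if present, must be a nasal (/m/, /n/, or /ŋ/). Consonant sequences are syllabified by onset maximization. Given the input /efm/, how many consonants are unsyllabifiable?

2

Under (C)V(N), the unsyllabifiable consonants are /f/, /m/ (only a nasal (/m/, /n/, or /ŋ/) is licensed in coda position; onsets are limited to one consonant).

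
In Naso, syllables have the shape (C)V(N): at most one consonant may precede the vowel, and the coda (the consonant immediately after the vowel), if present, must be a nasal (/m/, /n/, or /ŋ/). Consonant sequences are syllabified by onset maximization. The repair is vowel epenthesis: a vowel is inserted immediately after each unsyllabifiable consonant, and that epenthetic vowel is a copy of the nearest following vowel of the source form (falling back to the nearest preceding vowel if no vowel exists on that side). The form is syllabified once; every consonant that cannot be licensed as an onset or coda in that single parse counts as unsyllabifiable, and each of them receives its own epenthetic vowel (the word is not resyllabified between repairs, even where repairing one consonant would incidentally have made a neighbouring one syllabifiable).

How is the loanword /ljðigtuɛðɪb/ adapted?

lijiðigutuɛðɪbɪ

Syllabifying with onset maximization leaves /l/, /j/, /g/, /b/ stranded (only a nasal (/m/, /n/, or /ŋ/) is licensed in coda position; onsets are limited to one consonant).
Inserting the epenthetic vowel yields /l/ → /li/, /j/ → /ji/, /g/ → /gu/, /b/ → /bɪ/.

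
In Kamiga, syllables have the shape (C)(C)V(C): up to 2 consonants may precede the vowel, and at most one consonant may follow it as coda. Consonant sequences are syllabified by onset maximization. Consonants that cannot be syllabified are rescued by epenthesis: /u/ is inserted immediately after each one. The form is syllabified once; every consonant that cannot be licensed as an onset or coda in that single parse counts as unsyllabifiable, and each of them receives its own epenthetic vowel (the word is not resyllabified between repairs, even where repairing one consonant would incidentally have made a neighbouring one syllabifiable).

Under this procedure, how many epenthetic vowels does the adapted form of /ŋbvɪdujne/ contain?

The unsyllabifiable consonants are /ŋ/; each receives one epenthetic vowel.

1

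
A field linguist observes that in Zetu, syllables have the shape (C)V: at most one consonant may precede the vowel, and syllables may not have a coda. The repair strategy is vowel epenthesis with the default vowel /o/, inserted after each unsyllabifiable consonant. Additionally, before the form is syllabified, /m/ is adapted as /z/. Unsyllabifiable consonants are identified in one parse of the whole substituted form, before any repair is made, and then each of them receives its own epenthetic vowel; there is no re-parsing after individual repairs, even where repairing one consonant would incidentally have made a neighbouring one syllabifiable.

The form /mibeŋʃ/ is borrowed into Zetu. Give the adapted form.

Substitution: /m/ → /z/, giving /zibeŋʃ/.
The consonants /ŋ/, /ʃ/ cannot be parsed into a legal (C)V syllable (no codas are permitted; onsets are limited to one consonant).
Inserting the epenthetic vowel yields /ŋ/ → /ŋo/, /ʃ/ → /ʃo/.

zibeŋoʃo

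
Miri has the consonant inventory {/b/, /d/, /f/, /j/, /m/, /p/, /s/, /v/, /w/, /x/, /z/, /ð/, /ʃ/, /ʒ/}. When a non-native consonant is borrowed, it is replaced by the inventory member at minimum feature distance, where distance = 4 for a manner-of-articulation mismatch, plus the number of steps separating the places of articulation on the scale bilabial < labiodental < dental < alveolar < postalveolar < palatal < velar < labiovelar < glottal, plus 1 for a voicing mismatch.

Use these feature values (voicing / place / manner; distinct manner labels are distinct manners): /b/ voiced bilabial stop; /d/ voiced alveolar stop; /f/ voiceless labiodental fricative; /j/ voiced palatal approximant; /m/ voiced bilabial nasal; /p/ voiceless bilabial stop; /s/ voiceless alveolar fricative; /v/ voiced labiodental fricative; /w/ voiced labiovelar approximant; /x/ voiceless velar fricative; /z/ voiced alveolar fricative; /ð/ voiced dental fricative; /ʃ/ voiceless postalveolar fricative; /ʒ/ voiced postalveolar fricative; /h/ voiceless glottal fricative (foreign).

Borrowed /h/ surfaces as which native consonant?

x

/x/ is closest: same manner (fricative), place distance 2 (glottal→velar), same voicing; total 2. Next closest is /ʃ/ at distance 4.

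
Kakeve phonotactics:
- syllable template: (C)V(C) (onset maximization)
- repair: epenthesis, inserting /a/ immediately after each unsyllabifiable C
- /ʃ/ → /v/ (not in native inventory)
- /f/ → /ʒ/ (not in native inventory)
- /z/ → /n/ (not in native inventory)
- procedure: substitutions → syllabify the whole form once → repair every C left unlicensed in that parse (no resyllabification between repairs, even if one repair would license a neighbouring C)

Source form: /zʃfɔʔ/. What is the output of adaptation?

Substitution: /z/ → /n/, /ʃ/ → /v/, /f/ → /ʒ/, giving /nvʒɔʔ/.
Syllabifying with onset maximization leaves /n/, /v/ stranded (at most one coda consonant is licensed; onsets are limited to one consonant).
Epenthesis after each stranded consonant: /n/ → /na/, /v/ → /va/.

navaʒɔʔ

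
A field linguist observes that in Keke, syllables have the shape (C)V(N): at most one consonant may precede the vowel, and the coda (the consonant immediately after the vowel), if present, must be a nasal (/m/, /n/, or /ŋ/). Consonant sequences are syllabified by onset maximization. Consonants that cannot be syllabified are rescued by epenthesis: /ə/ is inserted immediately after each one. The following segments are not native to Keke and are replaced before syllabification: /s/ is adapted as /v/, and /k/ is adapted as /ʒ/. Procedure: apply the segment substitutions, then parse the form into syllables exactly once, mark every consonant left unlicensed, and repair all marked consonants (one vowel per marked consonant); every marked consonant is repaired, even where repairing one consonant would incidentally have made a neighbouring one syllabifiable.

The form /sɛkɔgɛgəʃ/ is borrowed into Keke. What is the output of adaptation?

Substitution: /s/ → /v/, /k/ → /ʒ/, giving /vɛʒɔgɛgəʃ/.
Under (C)V(N), the unsyllabifiable consonants are /ʃ/ (only a nasal (/m/, /n/, or /ŋ/) is licensed in coda position; onsets are limited to one consonant).
Epenthesis after each stranded consonant: /ʃ/ → /ʃə/.

vɛʒɔgɛgəʃə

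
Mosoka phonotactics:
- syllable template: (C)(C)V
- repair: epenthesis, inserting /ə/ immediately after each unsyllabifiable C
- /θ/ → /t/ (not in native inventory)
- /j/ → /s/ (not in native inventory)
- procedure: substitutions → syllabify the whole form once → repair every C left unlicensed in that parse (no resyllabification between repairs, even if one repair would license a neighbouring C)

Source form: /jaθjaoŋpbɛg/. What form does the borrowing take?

satsaoŋəpbɛgə

Substitution: /j/ → /s/, /θ/ → /t/, giving /satsaoŋpbɛg/.
Syllabifying with onset maximization leaves /ŋ/, /g/ stranded (no codas are permitted; onsets may contain at most 2 consonants).
Inserting the epenthetic vowel yields /ŋ/ → /ŋə/, /g/ → /gə/.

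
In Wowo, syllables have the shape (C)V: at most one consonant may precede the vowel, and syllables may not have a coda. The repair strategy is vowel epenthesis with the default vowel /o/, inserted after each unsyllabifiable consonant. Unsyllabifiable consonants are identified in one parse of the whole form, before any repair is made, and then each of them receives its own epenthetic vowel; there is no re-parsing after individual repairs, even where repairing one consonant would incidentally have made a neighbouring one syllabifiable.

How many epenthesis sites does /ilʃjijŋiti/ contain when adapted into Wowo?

3

The unsyllabifiable consonants are /l/, /ʃ/, /j/; each receives one epenthetic vowel.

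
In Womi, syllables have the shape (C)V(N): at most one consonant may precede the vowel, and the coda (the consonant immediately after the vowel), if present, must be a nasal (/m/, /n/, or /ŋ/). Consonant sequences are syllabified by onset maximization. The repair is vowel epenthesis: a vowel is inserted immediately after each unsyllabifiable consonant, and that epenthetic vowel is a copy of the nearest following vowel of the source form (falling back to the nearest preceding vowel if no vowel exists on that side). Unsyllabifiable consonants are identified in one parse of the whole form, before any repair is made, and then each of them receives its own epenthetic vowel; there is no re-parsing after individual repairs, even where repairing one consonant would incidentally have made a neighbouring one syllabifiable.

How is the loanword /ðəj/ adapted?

ðəjə

Under (C)V(N), the unsyllabifiable consonants are /j/ (only a nasal (/m/, /n/, or /ŋ/) is licensed in coda position; onsets are limited to one consonant).
Each unlicensed consonant becomes the onset of a new syllable: /j/ → /jə/.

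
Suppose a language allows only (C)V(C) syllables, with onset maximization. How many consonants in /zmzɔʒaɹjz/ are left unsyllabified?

4

Under (C)V(C), the unsyllabifiable consonants are /z/, /m/, /j/, /z/ (at most one coda consonant is licensed; onsets are limited to one consonant).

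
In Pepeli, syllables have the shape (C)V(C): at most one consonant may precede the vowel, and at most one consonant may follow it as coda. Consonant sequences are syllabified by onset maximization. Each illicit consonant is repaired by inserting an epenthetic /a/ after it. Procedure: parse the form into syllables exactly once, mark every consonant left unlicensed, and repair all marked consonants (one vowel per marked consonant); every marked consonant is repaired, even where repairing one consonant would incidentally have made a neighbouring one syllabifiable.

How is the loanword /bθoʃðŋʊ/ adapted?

baθoʃðaŋʊ

Syllabifying with onset maximization leaves /b/, /ð/ stranded (at most one coda consonant is licensed; onsets are limited to one consonant).
Inserting the epenthetic vowel yields /b/ → /ba/, /ð/ → /ða/.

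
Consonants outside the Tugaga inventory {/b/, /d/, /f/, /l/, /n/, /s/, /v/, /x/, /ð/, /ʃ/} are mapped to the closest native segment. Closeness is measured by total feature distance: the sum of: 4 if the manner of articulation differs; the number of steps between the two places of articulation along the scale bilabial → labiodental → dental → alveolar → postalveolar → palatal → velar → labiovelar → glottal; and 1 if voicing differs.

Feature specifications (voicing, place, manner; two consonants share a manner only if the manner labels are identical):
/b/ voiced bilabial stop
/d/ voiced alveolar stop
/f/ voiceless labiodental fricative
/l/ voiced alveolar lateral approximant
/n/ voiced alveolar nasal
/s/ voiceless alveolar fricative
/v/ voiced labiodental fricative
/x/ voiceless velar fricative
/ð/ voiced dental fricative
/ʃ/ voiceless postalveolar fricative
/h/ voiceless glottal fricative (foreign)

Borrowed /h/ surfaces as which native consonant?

/x/ is closest: same manner (fricative), place distance 2 (glottal→velar), same voicing; total 2. Next closest is /ʃ/ at distance 4.

x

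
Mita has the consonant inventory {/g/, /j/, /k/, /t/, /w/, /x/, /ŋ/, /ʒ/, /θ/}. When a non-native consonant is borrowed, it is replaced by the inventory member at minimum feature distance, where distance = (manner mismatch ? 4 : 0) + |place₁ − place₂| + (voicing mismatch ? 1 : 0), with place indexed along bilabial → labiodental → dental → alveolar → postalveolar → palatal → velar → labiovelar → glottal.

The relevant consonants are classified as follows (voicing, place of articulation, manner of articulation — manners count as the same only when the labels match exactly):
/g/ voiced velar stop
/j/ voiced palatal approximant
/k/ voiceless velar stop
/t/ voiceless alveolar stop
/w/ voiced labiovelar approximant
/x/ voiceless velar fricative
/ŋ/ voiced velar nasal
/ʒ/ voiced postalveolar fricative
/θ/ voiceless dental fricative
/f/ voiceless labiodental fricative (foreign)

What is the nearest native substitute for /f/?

/θ/ is closest: same manner (fricative), place distance 1 (labiodental→dental), same voicing; total 1. Next closest is /ʒ/ at distance 4.

θ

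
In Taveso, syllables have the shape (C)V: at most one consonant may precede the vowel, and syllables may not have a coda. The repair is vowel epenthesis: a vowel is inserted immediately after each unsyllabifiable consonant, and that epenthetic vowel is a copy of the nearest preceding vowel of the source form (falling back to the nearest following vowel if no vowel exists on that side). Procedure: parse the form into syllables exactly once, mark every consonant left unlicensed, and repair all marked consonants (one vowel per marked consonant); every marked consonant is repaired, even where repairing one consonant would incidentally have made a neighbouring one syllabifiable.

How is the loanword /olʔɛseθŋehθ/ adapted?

The consonants /l/, /θ/, /h/, /θ/ cannot be parsed into a legal (C)V syllable (no codas are permitted; onsets are limited to one consonant).
Inserting the epenthetic vowel yields /l/ → /lo/, /θ/ → /θe/, /h/ → /he/, /θ/ → /θe/.

oloʔɛseθeŋeheθe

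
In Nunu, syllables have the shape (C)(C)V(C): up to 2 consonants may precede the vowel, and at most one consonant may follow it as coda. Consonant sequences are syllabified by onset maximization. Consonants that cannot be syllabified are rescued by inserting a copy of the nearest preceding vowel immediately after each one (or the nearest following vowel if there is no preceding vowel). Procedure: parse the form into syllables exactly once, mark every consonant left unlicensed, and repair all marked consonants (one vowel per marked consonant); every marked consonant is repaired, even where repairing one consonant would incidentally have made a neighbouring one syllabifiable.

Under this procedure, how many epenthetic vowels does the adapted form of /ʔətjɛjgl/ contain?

2

The unsyllabifiable consonants are /g/, /l/; each receives one epenthetic vowel.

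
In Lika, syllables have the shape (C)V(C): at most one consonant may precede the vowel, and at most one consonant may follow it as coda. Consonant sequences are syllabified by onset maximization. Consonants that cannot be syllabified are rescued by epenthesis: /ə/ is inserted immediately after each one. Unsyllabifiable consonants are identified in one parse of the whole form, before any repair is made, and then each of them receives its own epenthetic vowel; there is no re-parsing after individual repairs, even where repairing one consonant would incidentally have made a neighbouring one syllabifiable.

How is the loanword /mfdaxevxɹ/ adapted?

Under (C)V(C), the unsyllabifiable consonants are /m/, /f/, /x/, /ɹ/ (at most one coda consonant is licensed; onsets are limited to one consonant).
Epenthesis after each stranded consonant: /m/ → /mə/, /f/ → /fə/, /x/ → /xə/, /ɹ/ → /ɹə/.

məfədaxevxəɹə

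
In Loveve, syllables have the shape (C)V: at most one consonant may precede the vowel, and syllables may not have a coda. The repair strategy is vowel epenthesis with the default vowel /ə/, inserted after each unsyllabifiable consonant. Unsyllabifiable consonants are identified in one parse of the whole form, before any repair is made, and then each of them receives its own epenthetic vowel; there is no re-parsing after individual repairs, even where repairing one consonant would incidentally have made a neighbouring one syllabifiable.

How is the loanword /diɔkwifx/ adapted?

diɔkəwifəxə

Under (C)V, the unsyllabifiable consonants are /k/, /f/, /x/ (no codas are permitted; onsets are limited to one consonant).
Inserting the epenthetic vowel yields /k/ → /kə/, /f/ → /fə/, /x/ → /xə/.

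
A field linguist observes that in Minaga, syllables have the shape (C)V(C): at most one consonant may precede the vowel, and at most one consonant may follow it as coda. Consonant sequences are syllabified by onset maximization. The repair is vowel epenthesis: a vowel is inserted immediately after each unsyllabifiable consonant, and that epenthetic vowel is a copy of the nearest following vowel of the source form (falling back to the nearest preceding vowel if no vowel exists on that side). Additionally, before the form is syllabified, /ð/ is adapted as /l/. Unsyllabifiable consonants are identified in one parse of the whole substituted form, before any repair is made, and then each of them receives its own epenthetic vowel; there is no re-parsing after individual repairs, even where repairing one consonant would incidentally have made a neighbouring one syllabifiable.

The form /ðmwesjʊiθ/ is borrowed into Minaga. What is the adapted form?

Substitution: /ð/ → /l/, giving /lmwesjʊiθ/.
Syllabifying with onset maximization leaves /l/, /m/ stranded (at most one coda consonant is licensed; onsets are limited to one consonant).
Epenthesis after each stranded consonant: /l/ → /le/, /m/ → /me/.

lemewesjʊiθ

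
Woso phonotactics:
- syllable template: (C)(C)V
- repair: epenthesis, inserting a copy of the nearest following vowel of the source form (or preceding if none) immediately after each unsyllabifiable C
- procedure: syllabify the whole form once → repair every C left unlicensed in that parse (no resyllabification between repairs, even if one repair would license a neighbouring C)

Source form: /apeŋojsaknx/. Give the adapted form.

Syllabifying with onset maximization leaves /k/, /n/, /x/ stranded (no codas are permitted; onsets may contain at most 2 consonants).
Inserting the epenthetic vowel yields /k/ → /ka/, /n/ → /na/, /x/ → /xa/.

apeŋojsakanaxa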